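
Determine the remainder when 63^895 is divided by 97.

77

895 in binary is 1101111111, i.e. 895 = 512 + 256 + 64 + 32 + 16 + 8 + 4 + 2 + 1.
63^1 ≡ 63 (mod 97)
63^2 ≡ 63^2 = 3969 ≡ 89 (mod 97)
63^4 ≡ 89^2 = 7921 ≡ 64 (mod 97)
63^8 ≡ 64^2 = 4096 ≡ 22 (mod 97)
63^16 ≡ 22^2 = 484 ≡ 96 (mod 97)
63^32 ≡ 96^2 = 9216 ≡ 1 (mod 97)
63^64 ≡ 1^2 = 1 (mod 97)
63^128 ≡ 1^2 = 1 (mod 97)
63^256 ≡ 1^2 = 1 (mod 97)
63^512 ≡ 1^2 = 1 (mod 97)
63^895 = 63^512 · 63^256 · 63^64 · 63^32 · 63^16 · 63^8 · 63^4 · 63^2 · 63^1 ≡ 1 · 1 · 1 · 1 · 96 · 22 · 64 · 89 · 63 (mod 97).
Accumulate the product:
1 · 1 = 1
1 · 1 = 1
1 · 1 = 1
1 · 96 = 96
96 · 22 = 2112 ≡ 75
75 · 64 = 4800 ≡ 47
47 · 89 = 4183 ≡ 12
12 · 63 = 756 ≡ 77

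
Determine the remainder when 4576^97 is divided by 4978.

97 in binary is 1100001, i.e. 97 = 64 + 32 + 1.
4576^1 ≡ 4576 (mod 4978)
4576^2 ≡ 4576^2 = 20939776 ≡ 2308 (mod 4978)
4576^4 ≡ 2308^2 = 5326864 ≡ 404 (mod 4978)
4576^8 ≡ 404^2 = 163216 ≡ 3920 (mod 4978)
4576^16 ≡ 3920^2 = 15366400 ≡ 4292 (mod 4978)
4576^32 ≡ 4292^2 = 18421264 ≡ 2664 (mod 4978)
4576^64 ≡ 2664^2 = 7096896 ≡ 3246 (mod 4978)
4576^97 = 4576^64 * 4576^32 * 4576^1 ≡ 3246 * 2664 * 4576 (mod 4978).
Accumulate the product:
3246 * 2664 = 8647344 ≡ 558
558 * 4576 = 2553408 ≡ 4672

4672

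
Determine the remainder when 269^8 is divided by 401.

205

Using repeated squaring:
269^1 ≡ 269 (mod 401)
269^2 ≡ 269^2 = 72361 ≡ 181 (mod 401)
269^4 ≡ 181^2 = 32761 ≡ 280 (mod 401)
269^8 ≡ 280^2 = 78400 ≡ 205 (mod 401)
So 269^8 ≡ 205 (mod 401).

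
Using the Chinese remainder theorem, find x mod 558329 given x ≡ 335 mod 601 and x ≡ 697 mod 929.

601⁻¹ mod 929: 601·456 ≡ 1 (mod 929), so 601⁻¹ ≡ 456.
x = 335 + 601·((697 − 335)·456 mod 929) = 335 + 601·639 = 384374.
Check: 384374 mod 601 = 335, 384374 mod 929 = 697. ✓

384374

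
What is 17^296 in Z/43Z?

31

296 in binary is 100101000, i.e. 296 = 256 + 32 + 8.
17^1 ≡ 17 (mod 43)
17^2 ≡ 17^2 = 289 ≡ 31 (mod 43)
17^4 ≡ 31^2 = 961 ≡ 15 (mod 43)
17^8 ≡ 15^2 = 225 ≡ 10 (mod 43)
17^16 ≡ 10^2 = 100 ≡ 14 (mod 43)
17^32 ≡ 14^2 = 196 ≡ 24 (mod 43)
17^64 ≡ 24^2 = 576 ≡ 17 (mod 43)
17^128 ≡ 17^2 = 289 ≡ 31 (mod 43)
17^256 ≡ 31^2 = 961 ≡ 15 (mod 43)
17^296 = 17^256 · 17^32 · 17^8 ≡ 15 · 24 · 10 (mod 43).
Accumulate the product:
15 · 24 = 360 ≡ 16
16 · 10 = 160 ≡ 31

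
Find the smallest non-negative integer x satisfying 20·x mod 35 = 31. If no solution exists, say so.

gcd(20, 35) = 5, and 5 does not divide 31.
So the congruence has no solution.

no solution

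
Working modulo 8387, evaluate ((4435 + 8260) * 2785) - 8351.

4406

4435 + 8260 = 12695 ≡ 4308 (mod 8387)
4308 * 2785 = 11997780 ≡ 4370 (mod 8387)
4370 - 8351 = -3981 ≡ 4406 (mod 8387)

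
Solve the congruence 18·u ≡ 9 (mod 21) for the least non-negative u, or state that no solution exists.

4

gcd(18, 21) = 3, and 3 | 9, so solutions exist.
Divide through by 3: 6·u mod 7 = 3.
6⁻¹ ≡ 6 (mod 7).
u ≡ 6·3 ≡ 4 (mod 7).
The smallest non-negative solution is u = 4.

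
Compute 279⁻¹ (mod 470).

470 = 1*279 + 191
279 = 1*191 + 88
191 = 2*88 + 15
88 = 5*15 + 13
15 = 1*13 + 2
13 = 6*2 + 1
2 = 2*1 + 0
gcd(279, 470) = 1, so the inverse exists.
Back-substitute for 1:
1 = 1*13 − 6*2
  = −6*15 + 7*13
  = 7*88 − 41*15
  = −41*191 + 89*88
  = 89*279 − 130*191
  = −130*470 + 219*279
So 279⁻¹ ≡ 219 (mod 470).

219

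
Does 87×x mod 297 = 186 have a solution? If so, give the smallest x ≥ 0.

gcd(87, 297) = 3, and 3 | 186, so solutions exist.
Divide through by 3: 29×x mod 99 = 62.
29⁻¹ ≡ 41 (mod 99).
x ≡ 41×62 ≡ 67 (mod 99).
The smallest non-negative solution is x = 67.

67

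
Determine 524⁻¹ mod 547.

214

547 = 1×524 + 23
524 = 22×23 + 18
23 = 1×18 + 5
18 = 3×5 + 3
5 = 1×3 + 2
3 = 1×2 + 1
2 = 2×1 + 0
gcd(524, 547) = 1, so the inverse exists.
Bézout: 1 = −205×547 + 214×524.
So 524⁻¹ ≡ 214 (mod 547).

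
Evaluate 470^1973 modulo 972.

470^1 ≡ 470 (mod 972)
470^2 ≡ 470^2 = 220900 ≡ 256 (mod 972)
470^4 ≡ 256^2 = 65536 ≡ 412 (mod 972)
470^8 ≡ 412^2 = 169744 ≡ 616 (mod 972)
470^16 ≡ 616^2 = 379456 ≡ 376 (mod 972)
470^32 ≡ 376^2 = 141376 ≡ 436 (mod 972)
470^64 ≡ 436^2 = 190096 ≡ 556 (mod 972)
470^128 ≡ 556^2 = 309136 ≡ 40 (mod 972)
470^256 ≡ 40^2 = 1600 ≡ 628 (mod 972)
470^512 ≡ 628^2 = 394384 ≡ 724 (mod 972)
470^1024 ≡ 724^2 = 524176 ≡ 268 (mod 972)
470^1973 = 470^1024 * 470^512 * 470^256 * 470^128 * 470^32 * 470^16 * 470^4 * 470^1 ≡ 268 * 724 * 628 * 40 * 436 * 376 * 412 * 470 (mod 972).
Accumulate the product:
268 * 724 = 194032 ≡ 604
604 * 628 = 379312 ≡ 232
232 * 40 = 9280 ≡ 532
532 * 436 = 231952 ≡ 616
616 * 376 = 231616 ≡ 280
280 * 412 = 115360 ≡ 664
664 * 470 = 312080 ≡ 68

68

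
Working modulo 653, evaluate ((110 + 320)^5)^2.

110 + 320 = 430
(430)^5 ≡ 229 (mod 653)
(229)^2 ≡ 201 (mod 653)

201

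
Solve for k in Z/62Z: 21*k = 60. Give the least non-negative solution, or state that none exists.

gcd(21, 62) = 1, so a unique solution mod 62 exists.
21⁻¹ ≡ 3 (mod 62).
k ≡ 3*60 ≡ 56 (mod 62).

56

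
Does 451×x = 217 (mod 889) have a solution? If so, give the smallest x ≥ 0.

gcd(451, 889) = 1, so a unique solution mod 889 exists.
451⁻¹ ≡ 684 (mod 889).
x ≡ 684×217 ≡ 854 (mod 889).

854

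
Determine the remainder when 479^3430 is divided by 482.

237

Using repeated squaring:
479^1 ≡ 479 (mod 482)
479^2 ≡ 479^2 = 229441 ≡ 9 (mod 482)
479^4 ≡ 9^2 = 81 (mod 482)
479^8 ≡ 81^2 = 6561 ≡ 295 (mod 482)
479^16 ≡ 295^2 = 87025 ≡ 265 (mod 482)
479^32 ≡ 265^2 = 70225 ≡ 335 (mod 482)
479^64 ≡ 335^2 = 112225 ≡ 401 (mod 482)
479^128 ≡ 401^2 = 160801 ≡ 295 (mod 482)
479^256 ≡ 295^2 = 87025 ≡ 265 (mod 482)
479^512 ≡ 265^2 = 70225 ≡ 335 (mod 482)
479^1024 ≡ 335^2 = 112225 ≡ 401 (mod 482)
479^2048 ≡ 401^2 = 160801 ≡ 295 (mod 482)
479^3430 = 479^2048 · 479^1024 · 479^256 · 479^64 · 479^32 · 479^4 · 479^2 ≡ 295 · 401 · 265 · 401 · 335 · 81 · 9 (mod 482).
Accumulate the product:
295 · 401 = 118295 ≡ 205
205 · 265 = 54325 ≡ 341
341 · 401 = 136741 ≡ 335
335 · 335 = 112225 ≡ 401
401 · 81 = 32481 ≡ 187
187 · 9 = 1683 ≡ 237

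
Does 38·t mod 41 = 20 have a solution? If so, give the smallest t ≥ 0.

gcd(38, 41) = 1, so a unique solution mod 41 exists.
38⁻¹ ≡ 27 (mod 41).
t ≡ 27·20 ≡ 7 (mod 41).

7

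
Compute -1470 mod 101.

45

-1470 = -15×101 + 45, so -1470 ≡ 45 (mod 101).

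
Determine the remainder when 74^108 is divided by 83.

74^1 ≡ 74 (mod 83)
74^2 ≡ 74^2 = 5476 ≡ 81 (mod 83)
74^4 ≡ 81^2 = 6561 ≡ 4 (mod 83)
74^8 ≡ 4^2 = 16 (mod 83)
74^16 ≡ 16^2 = 256 ≡ 7 (mod 83)
74^32 ≡ 7^2 = 49 (mod 83)
74^64 ≡ 49^2 = 2401 ≡ 77 (mod 83)
74^108 = 74^64 × 74^32 × 74^8 × 74^4 ≡ 77 × 49 × 16 × 4 (mod 83).
Accumulate the product:
77 × 49 = 3773 ≡ 38
38 × 16 = 608 ≡ 27
27 × 4 = 108 ≡ 25

25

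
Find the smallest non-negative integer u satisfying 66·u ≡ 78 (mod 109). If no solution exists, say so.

21

gcd(66, 109) = 1, so a unique solution mod 109 exists.
66⁻¹ ≡ 38 (mod 109).
u ≡ 38·78 ≡ 21 (mod 109).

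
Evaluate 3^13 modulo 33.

By square-and-multiply:
3^1 ≡ 3 (mod 33)
3^2 ≡ 3^2 = 9 (mod 33)
3^4 ≡ 9^2 = 81 ≡ 15 (mod 33)
3^8 ≡ 15^2 = 225 ≡ 27 (mod 33)
3^13 = 3^8 * 3^4 * 3^1 ≡ 27 * 15 * 3 (mod 33).
Accumulate the product:
27 * 15 = 405 ≡ 9
9 * 3 = 27

27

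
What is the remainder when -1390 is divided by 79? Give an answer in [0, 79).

32

-1390 = -18·79 + 32, so -1390 ≡ 32 (mod 79).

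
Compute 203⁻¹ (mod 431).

431 = 2·203 + 25
203 = 8·25 + 3
25 = 8·3 + 1
3 = 3·1 + 0
gcd(203, 431) = 1, so the inverse exists.
Back-substitute for 1:
1 = 1·25 − 8·3
  = −8·203 + 65·25
  = 65·431 − 138·203
So 203⁻¹ ≡ −138 ≡ 293 (mod 431).

293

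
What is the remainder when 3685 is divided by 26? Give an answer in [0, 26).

3685 = 141·26 + 19, so 3685 ≡ 19 (mod 26).

19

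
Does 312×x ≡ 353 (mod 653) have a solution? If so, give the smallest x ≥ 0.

426

gcd(312, 653) = 1, so a unique solution mod 653 exists.
312⁻¹ ≡ 90 (mod 653).
x ≡ 90×353 ≡ 426 (mod 653).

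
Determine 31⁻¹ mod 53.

12

By the extended Euclidean algorithm:
53 = 1×31 + 22
31 = 1×22 + 9
22 = 2×9 + 4
9 = 2×4 + 1
4 = 4×1 + 0
gcd(31, 53) = 1, so the inverse exists.
Bézout: 1 = −7×53 + 12×31.
So 31⁻¹ ≡ 12 (mod 53).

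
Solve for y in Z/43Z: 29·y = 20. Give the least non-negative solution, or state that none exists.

gcd(29, 43) = 1, so a unique solution mod 43 exists.
29⁻¹ ≡ 3 (mod 43).
y ≡ 3·20 ≡ 17 (mod 43).

17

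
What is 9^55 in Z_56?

9

55 in binary is 110111, i.e. 55 = 32 + 16 + 4 + 2 + 1.
9^1 ≡ 9 (mod 56)
9^2 ≡ 9^2 = 81 ≡ 25 (mod 56)
9^4 ≡ 25^2 = 625 ≡ 9 (mod 56)
9^8 ≡ 9^2 = 81 ≡ 25 (mod 56)
9^16 ≡ 25^2 = 625 ≡ 9 (mod 56)
9^32 ≡ 9^2 = 81 ≡ 25 (mod 56)
9^55 = 9^32 * 9^16 * 9^4 * 9^2 * 9^1 ≡ 25 * 9 * 9 * 25 * 9 (mod 56).
Accumulate the product:
25 * 9 = 225 ≡ 1
1 * 9 = 9
9 * 25 = 225 ≡ 1
1 * 9 = 9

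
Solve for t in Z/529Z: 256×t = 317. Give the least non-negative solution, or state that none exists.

305

gcd(256, 529) = 1, so a unique solution mod 529 exists.
256⁻¹ ≡ 31 (mod 529).
t ≡ 31×317 ≡ 305 (mod 529).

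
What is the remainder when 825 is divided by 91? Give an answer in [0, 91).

825 = 9·91 + 6, so 825 ≡ 6 (mod 91).

6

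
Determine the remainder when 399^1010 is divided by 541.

Compute successive squares:
1010 in binary is 1111110010, i.e. 1010 = 512 + 256 + 128 + 64 + 32 + 16 + 2.
399^1 ≡ 399 (mod 541)
399^2 ≡ 399^2 = 159201 ≡ 147 (mod 541)
399^4 ≡ 147^2 = 21609 ≡ 510 (mod 541)
399^8 ≡ 510^2 = 260100 ≡ 420 (mod 541)
399^16 ≡ 420^2 = 176400 ≡ 34 (mod 541)
399^32 ≡ 34^2 = 1156 ≡ 74 (mod 541)
399^64 ≡ 74^2 = 5476 ≡ 66 (mod 541)
399^128 ≡ 66^2 = 4356 ≡ 28 (mod 541)
399^256 ≡ 28^2 = 784 ≡ 243 (mod 541)
399^512 ≡ 243^2 = 59049 ≡ 80 (mod 541)
399^1010 = 399^512 * 399^256 * 399^128 * 399^64 * 399^32 * 399^16 * 399^2 ≡ 80 * 243 * 28 * 66 * 74 * 34 * 147 (mod 541).
Accumulate the product:
80 * 243 = 19440 ≡ 505
505 * 28 = 14140 ≡ 74
74 * 66 = 4884 ≡ 15
15 * 74 = 1110 ≡ 28
28 * 34 = 952 ≡ 411
411 * 147 = 60417 ≡ 366

366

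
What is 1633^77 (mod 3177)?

286

Using repeated squaring:
1633^1 ≡ 1633 (mod 3177)
1633^2 ≡ 1633^2 = 2666689 ≡ 1186 (mod 3177)
1633^4 ≡ 1186^2 = 1406596 ≡ 2362 (mod 3177)
1633^8 ≡ 2362^2 = 5579044 ≡ 232 (mod 3177)
1633^16 ≡ 232^2 = 53824 ≡ 2992 (mod 3177)
1633^32 ≡ 2992^2 = 8952064 ≡ 2455 (mod 3177)
1633^64 ≡ 2455^2 = 6027025 ≡ 256 (mod 3177)
1633^77 = 1633^64 * 1633^8 * 1633^4 * 1633^1 ≡ 256 * 232 * 2362 * 1633 (mod 3177).
Accumulate the product:
256 * 232 = 59392 ≡ 2206
2206 * 2362 = 5210572 ≡ 292
292 * 1633 = 476836 ≡ 286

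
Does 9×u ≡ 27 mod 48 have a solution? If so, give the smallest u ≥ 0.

gcd(9, 48) = 3, and 3 | 27, so solutions exist.
Divide through by 3: 3×u ≡ 9 mod 16.
3⁻¹ ≡ 11 (mod 16).
u ≡ 11×9 ≡ 3 (mod 16).
The smallest non-negative solution is u = 3.

3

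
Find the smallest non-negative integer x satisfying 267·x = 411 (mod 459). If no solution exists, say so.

115

gcd(267, 459) = 3, and 3 | 411, so solutions exist.
Divide through by 3: 89·x = 137 (mod 153).
89⁻¹ ≡ 98 (mod 153).
x ≡ 98·137 ≡ 115 (mod 153).
The smallest non-negative solution is x = 115.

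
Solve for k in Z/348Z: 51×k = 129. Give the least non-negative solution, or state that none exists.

gcd(51, 348) = 3, and 3 | 129, so solutions exist.
Divide through by 3: 17×k ≡ 43 (mod 116).
17⁻¹ ≡ 41 (mod 116).
k ≡ 41×43 ≡ 23 (mod 116).
The smallest non-negative solution is k = 23.

23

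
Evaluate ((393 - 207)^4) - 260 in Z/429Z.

393 - 207 = 186
(186)^4 ≡ 243 (mod 429)
243 - 260 = -17 ≡ 412 (mod 429)

412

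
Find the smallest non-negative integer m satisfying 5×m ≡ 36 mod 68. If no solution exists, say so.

gcd(5, 68) = 1, so a unique solution mod 68 exists.
5⁻¹ ≡ 41 (mod 68).
m ≡ 41×36 ≡ 48 (mod 68).

48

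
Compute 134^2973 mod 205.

89

134^1 ≡ 134 (mod 205)
134^2 ≡ 134^2 = 17956 ≡ 121 (mod 205)
134^4 ≡ 121^2 = 14641 ≡ 86 (mod 205)
134^8 ≡ 86^2 = 7396 ≡ 16 (mod 205)
134^16 ≡ 16^2 = 256 ≡ 51 (mod 205)
134^32 ≡ 51^2 = 2601 ≡ 141 (mod 205)
134^64 ≡ 141^2 = 19881 ≡ 201 (mod 205)
134^128 ≡ 201^2 = 40401 ≡ 16 (mod 205)
134^256 ≡ 16^2 = 256 ≡ 51 (mod 205)
134^512 ≡ 51^2 = 2601 ≡ 141 (mod 205)
134^1024 ≡ 141^2 = 19881 ≡ 201 (mod 205)
134^2048 ≡ 201^2 = 40401 ≡ 16 (mod 205)
134^2973 = 134^2048 * 134^512 * 134^256 * 134^128 * 134^16 * 134^8 * 134^4 * 134^1 ≡ 16 * 141 * 51 * 16 * 51 * 16 * 86 * 134 (mod 205).
Accumulate the product:
16 * 141 = 2256 ≡ 1
1 * 51 = 51
51 * 16 = 816 ≡ 201
201 * 51 = 10251 ≡ 1
1 * 16 = 16
16 * 86 = 1376 ≡ 146
146 * 134 = 19564 ≡ 89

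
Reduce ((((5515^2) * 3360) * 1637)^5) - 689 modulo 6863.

216

(5515)^2 ≡ 5272 (mod 6863)
5272 * 3360 = 17713920 ≡ 517 (mod 6863)
517 * 1637 = 846329 ≡ 2180 (mod 6863)
(2180)^5 ≡ 905 (mod 6863)
905 - 689 = 216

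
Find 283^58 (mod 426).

58 in binary is 111010, i.e. 58 = 32 + 16 + 8 + 2.
283^1 ≡ 283 (mod 426)
283^2 ≡ 283^2 = 80089 ≡ 1 (mod 426)
283^4 ≡ 1^2 = 1 (mod 426)
283^8 ≡ 1^2 = 1 (mod 426)
283^16 ≡ 1^2 = 1 (mod 426)
283^32 ≡ 1^2 = 1 (mod 426)
283^58 = 283^32 * 283^16 * 283^8 * 283^2 ≡ 1 * 1 * 1 * 1 (mod 426).
Accumulate the product:
1 * 1 = 1
1 * 1 = 1
1 * 1 = 1

1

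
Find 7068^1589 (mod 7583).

1589 in binary is 11000110101, i.e. 1589 = 1024 + 512 + 32 + 16 + 4 + 1.
7068^1 ≡ 7068 (mod 7583)
7068^2 ≡ 7068^2 = 49956624 ≡ 7403 (mod 7583)
7068^4 ≡ 7403^2 = 54804409 ≡ 2068 (mod 7583)
7068^8 ≡ 2068^2 = 4276624 ≡ 7395 (mod 7583)
7068^16 ≡ 7395^2 = 54686025 ≡ 5012 (mod 7583)
7068^32 ≡ 5012^2 = 25120144 ≡ 5248 (mod 7583)
7068^64 ≡ 5248^2 = 27541504 ≡ 48 (mod 7583)
7068^128 ≡ 48^2 = 2304 (mod 7583)
7068^256 ≡ 2304^2 = 5308416 ≡ 316 (mod 7583)
7068^512 ≡ 316^2 = 99856 ≡ 1277 (mod 7583)
7068^1024 ≡ 1277^2 = 1630729 ≡ 384 (mod 7583)
7068^1589 = 7068^1024 * 7068^512 * 7068^32 * 7068^16 * 7068^4 * 7068^1 ≡ 384 * 1277 * 5248 * 5012 * 2068 * 7068 (mod 7583).
Accumulate the product:
384 * 1277 = 490368 ≡ 5056
5056 * 5248 = 26533888 ≡ 971
971 * 5012 = 4866652 ≡ 5949
5949 * 2068 = 12302532 ≡ 2906
2906 * 7068 = 20539608 ≡ 4844

4844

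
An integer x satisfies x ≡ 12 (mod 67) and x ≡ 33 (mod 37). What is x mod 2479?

2290

67⁻¹ mod 37: 67·21 ≡ 1 (mod 37), so 67⁻¹ ≡ 21.
x = 12 + 67·((33 − 12)·21 mod 37) = 12 + 67·34 = 2290.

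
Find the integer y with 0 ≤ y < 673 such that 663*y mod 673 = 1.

673 = 1*663 + 10
663 = 66*10 + 3
10 = 3*3 + 1
3 = 3*1 + 0
gcd(663, 673) = 1, so the inverse exists.
Bézout: 1 = 199*673 − 202*663.
So 663⁻¹ ≡ −202 ≡ 471 (mod 673).

471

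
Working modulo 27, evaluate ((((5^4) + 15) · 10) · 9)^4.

0

(5)^4 ≡ 4 (mod 27)
4 + 15 = 19
19 · 10 = 190 ≡ 1 (mod 27)
1 · 9 = 9
(9)^4 ≡ 0 (mod 27)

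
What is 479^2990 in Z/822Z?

415

Using repeated squaring:
479^1 ≡ 479 (mod 822)
479^2 ≡ 479^2 = 229441 ≡ 103 (mod 822)
479^4 ≡ 103^2 = 10609 ≡ 745 (mod 822)
479^8 ≡ 745^2 = 555025 ≡ 175 (mod 822)
479^16 ≡ 175^2 = 30625 ≡ 211 (mod 822)
479^32 ≡ 211^2 = 44521 ≡ 133 (mod 822)
479^64 ≡ 133^2 = 17689 ≡ 427 (mod 822)
479^128 ≡ 427^2 = 182329 ≡ 667 (mod 822)
479^256 ≡ 667^2 = 444889 ≡ 187 (mod 822)
479^512 ≡ 187^2 = 34969 ≡ 445 (mod 822)
479^1024 ≡ 445^2 = 198025 ≡ 745 (mod 822)
479^2048 ≡ 745^2 = 555025 ≡ 175 (mod 822)
479^2990 = 479^2048 * 479^512 * 479^256 * 479^128 * 479^32 * 479^8 * 479^4 * 479^2 ≡ 175 * 445 * 187 * 667 * 133 * 175 * 745 * 103 (mod 822).
Accumulate the product:
175 * 445 = 77875 ≡ 607
607 * 187 = 113509 ≡ 73
73 * 667 = 48691 ≡ 193
193 * 133 = 25669 ≡ 187
187 * 175 = 32725 ≡ 667
667 * 745 = 496915 ≡ 427
427 * 103 = 43981 ≡ 415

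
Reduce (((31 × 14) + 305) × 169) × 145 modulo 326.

31 × 14 = 434 ≡ 108 (mod 326)
108 + 305 = 413 ≡ 87 (mod 326)
87 × 169 = 14703 ≡ 33 (mod 326)
33 × 145 = 4785 ≡ 221 (mod 326)

221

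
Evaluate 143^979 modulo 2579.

1177

Compute successive squares:
979 in binary is 1111010011, i.e. 979 = 512 + 256 + 128 + 64 + 16 + 2 + 1.
143^1 ≡ 143 (mod 2579)
143^2 ≡ 143^2 = 20449 ≡ 2396 (mod 2579)
143^4 ≡ 2396^2 = 5740816 ≡ 2541 (mod 2579)
143^8 ≡ 2541^2 = 6456681 ≡ 1444 (mod 2579)
143^16 ≡ 1444^2 = 2085136 ≡ 1304 (mod 2579)
143^32 ≡ 1304^2 = 1700416 ≡ 855 (mod 2579)
143^64 ≡ 855^2 = 731025 ≡ 1168 (mod 2579)
143^128 ≡ 1168^2 = 1364224 ≡ 2512 (mod 2579)
143^256 ≡ 2512^2 = 6310144 ≡ 1910 (mod 2579)
143^512 ≡ 1910^2 = 3648100 ≡ 1394 (mod 2579)
143^979 = 143^512 × 143^256 × 143^128 × 143^64 × 143^16 × 143^2 × 143^1 ≡ 1394 × 1910 × 2512 × 1168 × 1304 × 2396 × 143 (mod 2579).
Accumulate the product:
1394 × 1910 = 2662540 ≡ 1012
1012 × 2512 = 2542144 ≡ 1829
1829 × 1168 = 2136272 ≡ 860
860 × 1304 = 1121440 ≡ 2154
2154 × 2396 = 5160984 ≡ 405
405 × 143 = 57915 ≡ 1177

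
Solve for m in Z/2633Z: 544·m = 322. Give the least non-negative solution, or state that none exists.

533

gcd(544, 2633) = 1, so a unique solution mod 2633 exists.
544⁻¹ ≡ 2512 (mod 2633).
m ≡ 2512·322 ≡ 533 (mod 2633).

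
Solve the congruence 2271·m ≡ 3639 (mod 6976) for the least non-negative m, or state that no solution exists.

gcd(2271, 6976) = 1, so a unique solution mod 6976 exists.
2271⁻¹ ≡ 3167 (mod 6976).
m ≡ 3167·3639 ≡ 361 (mod 6976).

361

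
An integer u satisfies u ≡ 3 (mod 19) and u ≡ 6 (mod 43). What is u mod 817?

307

19⁻¹ mod 43: 19×34 ≡ 1 (mod 43), so 19⁻¹ ≡ 34.
u = 3 + 19×((6 − 3)×34 mod 43) = 3 + 19×16 = 307.
Check: 307 mod 19 = 3, 307 mod 43 = 6. ✓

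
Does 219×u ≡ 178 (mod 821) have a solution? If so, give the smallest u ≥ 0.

207

gcd(219, 821) = 1, so a unique solution mod 821 exists.
219⁻¹ ≡ 15 (mod 821).
u ≡ 15×178 ≡ 207 (mod 821).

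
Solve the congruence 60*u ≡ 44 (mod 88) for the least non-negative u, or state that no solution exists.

gcd(60, 88) = 4, and 4 | 44, so solutions exist.
Divide through by 4: 15*u ≡ 11 mod 22.
15⁻¹ ≡ 3 (mod 22).
u ≡ 3*11 ≡ 11 (mod 22).
The smallest non-negative solution is u = 11.

11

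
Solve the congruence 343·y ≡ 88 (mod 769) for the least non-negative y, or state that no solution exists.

72

gcd(343, 769) = 1, so a unique solution mod 769 exists.
343⁻¹ ≡ 630 (mod 769).
y ≡ 630·88 ≡ 72 (mod 769).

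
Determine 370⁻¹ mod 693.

118

Run the extended Euclidean algorithm:
693 = 1*370 + 323
370 = 1*323 + 47
323 = 6*47 + 41
47 = 1*41 + 6
41 = 6*6 + 5
6 = 1*5 + 1
5 = 5*1 + 0
gcd(370, 693) = 1, so the inverse exists.
Bézout: 1 = −63*693 + 118*370.
So 370⁻¹ ≡ 118 (mod 693).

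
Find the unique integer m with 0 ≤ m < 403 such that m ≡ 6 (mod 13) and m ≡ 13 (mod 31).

292

13⁻¹ mod 31: 13·12 ≡ 1 (mod 31), so 13⁻¹ ≡ 12.
m = 6 + 13·((13 − 6)·12 mod 31) = 6 + 13·22 = 292.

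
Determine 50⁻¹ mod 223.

Apply the Euclidean algorithm and back-substitute:
223 = 4×50 + 23
50 = 2×23 + 4
23 = 5×4 + 3
4 = 1×3 + 1
3 = 3×1 + 0
gcd(50, 223) = 1, so the inverse exists.
Back-substitute for 1:
1 = 1×4 − 1×3
  = −1×23 + 6×4
  = 6×50 − 13×23
  = −13×223 + 58×50
So 50⁻¹ ≡ 58 (mod 223).

58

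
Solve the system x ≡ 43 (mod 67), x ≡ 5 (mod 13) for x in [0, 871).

512

67⁻¹ mod 13: 67×7 ≡ 1 (mod 13), so 67⁻¹ ≡ 7.
x = 43 + 67×((5 − 43)×7 mod 13) = 43 + 67×7 = 512.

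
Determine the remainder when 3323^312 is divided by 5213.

2211

By square-and-multiply:
312 in binary is 100111000, i.e. 312 = 256 + 32 + 16 + 8.
3323^1 ≡ 3323 (mod 5213)
3323^2 ≡ 3323^2 = 11042329 ≡ 1195 (mod 5213)
3323^4 ≡ 1195^2 = 1428025 ≡ 4876 (mod 5213)
3323^8 ≡ 4876^2 = 23775376 ≡ 4096 (mod 5213)
3323^16 ≡ 4096^2 = 16777216 ≡ 1782 (mod 5213)
3323^32 ≡ 1782^2 = 3175524 ≡ 807 (mod 5213)
3323^64 ≡ 807^2 = 651249 ≡ 4837 (mod 5213)
3323^128 ≡ 4837^2 = 23396569 ≡ 625 (mod 5213)
3323^256 ≡ 625^2 = 390625 ≡ 4863 (mod 5213)
3323^312 = 3323^256 × 3323^32 × 3323^16 × 3323^8 ≡ 4863 × 807 × 1782 × 4096 (mod 5213).
Accumulate the product:
4863 × 807 = 3924441 ≡ 4265
4265 × 1782 = 7600230 ≡ 4889
4889 × 4096 = 20025344 ≡ 2211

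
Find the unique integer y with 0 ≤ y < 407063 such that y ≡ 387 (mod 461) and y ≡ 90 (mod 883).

306491

461⁻¹ mod 883: 461·634 ≡ 1 (mod 883), so 461⁻¹ ≡ 634.
y = 387 + 461·((90 − 387)·634 mod 883) = 387 + 461·664 = 306491.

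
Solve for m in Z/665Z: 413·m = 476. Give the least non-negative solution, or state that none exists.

72

gcd(413, 665) = 7, and 7 | 476, so solutions exist.
Divide through by 7: 59·m ≡ 68 (mod 95).
59⁻¹ ≡ 29 (mod 95).
m ≡ 29·68 ≡ 72 (mod 95).
The smallest non-negative solution is m = 72.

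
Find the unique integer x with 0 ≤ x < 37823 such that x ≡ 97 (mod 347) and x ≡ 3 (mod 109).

9813

347⁻¹ mod 109: 347×60 ≡ 1 (mod 109), so 347⁻¹ ≡ 60.
x = 97 + 347×((3 − 97)×60 mod 109) = 97 + 347×28 = 9813.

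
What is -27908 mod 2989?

1982

-27908 = -10·2989 + 1982, so -27908 ≡ 1982 (mod 2989).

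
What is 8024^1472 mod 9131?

1168

Compute successive squares:
1472 in binary is 10111000000, i.e. 1472 = 1024 + 256 + 128 + 64.
8024^1 ≡ 8024 (mod 9131)
8024^2 ≡ 8024^2 = 64384576 ≡ 1895 (mod 9131)
8024^4 ≡ 1895^2 = 3591025 ≡ 2542 (mod 9131)
8024^8 ≡ 2542^2 = 6461764 ≡ 6147 (mod 9131)
8024^16 ≡ 6147^2 = 37785609 ≡ 1531 (mod 9131)
8024^32 ≡ 1531^2 = 2343961 ≡ 6425 (mod 9131)
8024^64 ≡ 6425^2 = 41280625 ≡ 8505 (mod 9131)
8024^128 ≡ 8505^2 = 72335025 ≡ 8374 (mod 9131)
8024^256 ≡ 8374^2 = 70123876 ≡ 6927 (mod 9131)
8024^512 ≡ 6927^2 = 47983329 ≡ 9055 (mod 9131)
8024^1024 ≡ 9055^2 = 81993025 ≡ 5776 (mod 9131)
8024^1472 = 8024^1024 * 8024^256 * 8024^128 * 8024^64 ≡ 5776 * 6927 * 8374 * 8505 (mod 9131).
Accumulate the product:
5776 * 6927 = 40010352 ≡ 7441
7441 * 8374 = 62310934 ≡ 990
990 * 8505 = 8419950 ≡ 1168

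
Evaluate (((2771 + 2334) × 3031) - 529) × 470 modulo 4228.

80

2771 + 2334 = 5105 ≡ 877 (mod 4228)
877 × 3031 = 2658187 ≡ 3003 (mod 4228)
3003 - 529 = 2474
2474 × 470 = 1162780 ≡ 80 (mod 4228)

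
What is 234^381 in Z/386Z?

222

Compute successive squares:
381 in binary is 101111101, i.e. 381 = 256 + 64 + 32 + 16 + 8 + 4 + 1.
234^1 ≡ 234 (mod 386)
234^2 ≡ 234^2 = 54756 ≡ 330 (mod 386)
234^4 ≡ 330^2 = 108900 ≡ 48 (mod 386)
234^8 ≡ 48^2 = 2304 ≡ 374 (mod 386)
234^16 ≡ 374^2 = 139876 ≡ 144 (mod 386)
234^32 ≡ 144^2 = 20736 ≡ 278 (mod 386)
234^64 ≡ 278^2 = 77284 ≡ 84 (mod 386)
234^128 ≡ 84^2 = 7056 ≡ 108 (mod 386)
234^256 ≡ 108^2 = 11664 ≡ 84 (mod 386)
234^381 = 234^256 * 234^64 * 234^32 * 234^16 * 234^8 * 234^4 * 234^1 ≡ 84 * 84 * 278 * 144 * 374 * 48 * 234 (mod 386).
Accumulate the product:
84 * 84 = 7056 ≡ 108
108 * 278 = 30024 ≡ 302
302 * 144 = 43488 ≡ 256
256 * 374 = 95744 ≡ 16
16 * 48 = 768 ≡ 382
382 * 234 = 89388 ≡ 222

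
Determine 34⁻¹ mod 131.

Apply the Euclidean algorithm and back-substitute:
131 = 3*34 + 29
34 = 1*29 + 5
29 = 5*5 + 4
5 = 1*4 + 1
4 = 4*1 + 0
gcd(34, 131) = 1, so the inverse exists.
Bézout: 1 = −7*131 + 27*34.
So 34⁻¹ ≡ 27 (mod 131).

27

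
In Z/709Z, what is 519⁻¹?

556

By the extended Euclidean algorithm:
709 = 1*519 + 190
519 = 2*190 + 139
190 = 1*139 + 51
139 = 2*51 + 37
51 = 1*37 + 14
37 = 2*14 + 9
14 = 1*9 + 5
9 = 1*5 + 4
5 = 1*4 + 1
4 = 4*1 + 0
gcd(519, 709) = 1, so the inverse exists.
Back-substitute for 1:
1 = 1*5 − 1*4
  = −1*9 + 2*5
  = 2*14 − 3*9
  = −3*37 + 8*14
  = 8*51 − 11*37
  = −11*139 + 30*51
  = 30*190 − 41*139
  = −41*519 + 112*190
  = 112*709 − 153*519
So 519⁻¹ ≡ −153 ≡ 556 (mod 709).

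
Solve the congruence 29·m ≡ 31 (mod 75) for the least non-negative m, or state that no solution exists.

14

gcd(29, 75) = 1, so a unique solution mod 75 exists.
29⁻¹ ≡ 44 (mod 75).
m ≡ 44·31 ≡ 14 (mod 75).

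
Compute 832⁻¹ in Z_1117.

Run the extended Euclidean algorithm:
1117 = 1·832 + 285
832 = 2·285 + 262
285 = 1·262 + 23
262 = 11·23 + 9
23 = 2·9 + 5
9 = 1·5 + 4
5 = 1·4 + 1
4 = 4·1 + 0
gcd(832, 1117) = 1, so the inverse exists.
Bézout: 1 = 181·1117 − 243·832.
So 832⁻¹ ≡ −243 ≡ 874 (mod 1117).

874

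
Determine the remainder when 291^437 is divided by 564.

471

Using repeated squaring:
291^1 ≡ 291 (mod 564)
291^2 ≡ 291^2 = 84681 ≡ 81 (mod 564)
291^4 ≡ 81^2 = 6561 ≡ 357 (mod 564)
291^8 ≡ 357^2 = 127449 ≡ 549 (mod 564)
291^16 ≡ 549^2 = 301401 ≡ 225 (mod 564)
291^32 ≡ 225^2 = 50625 ≡ 429 (mod 564)
291^64 ≡ 429^2 = 184041 ≡ 177 (mod 564)
291^128 ≡ 177^2 = 31329 ≡ 309 (mod 564)
291^256 ≡ 309^2 = 95481 ≡ 165 (mod 564)
291^437 = 291^256 * 291^128 * 291^32 * 291^16 * 291^4 * 291^1 ≡ 165 * 309 * 429 * 225 * 357 * 291 (mod 564).
Accumulate the product:
165 * 309 = 50985 ≡ 225
225 * 429 = 96525 ≡ 81
81 * 225 = 18225 ≡ 177
177 * 357 = 63189 ≡ 21
21 * 291 = 6111 ≡ 471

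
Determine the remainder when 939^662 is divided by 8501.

Compute successive squares:
662 in binary is 1010010110, i.e. 662 = 512 + 128 + 16 + 4 + 2.
939^1 ≡ 939 (mod 8501)
939^2 ≡ 939^2 = 881721 ≡ 6118 (mod 8501)
939^4 ≡ 6118^2 = 37429924 ≡ 21 (mod 8501)
939^8 ≡ 21^2 = 441 (mod 8501)
939^16 ≡ 441^2 = 194481 ≡ 7459 (mod 8501)
939^32 ≡ 7459^2 = 55636681 ≡ 6137 (mod 8501)
939^64 ≡ 6137^2 = 37662769 ≡ 3339 (mod 8501)
939^128 ≡ 3339^2 = 11148921 ≡ 4110 (mod 8501)
939^256 ≡ 4110^2 = 16892100 ≡ 613 (mod 8501)
939^512 ≡ 613^2 = 375769 ≡ 1725 (mod 8501)
939^662 = 939^512 · 939^128 · 939^16 · 939^4 · 939^2 ≡ 1725 · 4110 · 7459 · 21 · 6118 (mod 8501).
Accumulate the product:
1725 · 4110 = 7089750 ≡ 8417
8417 · 7459 = 62782403 ≡ 2518
2518 · 21 = 52878 ≡ 1872
1872 · 6118 = 11452896 ≡ 2049

2049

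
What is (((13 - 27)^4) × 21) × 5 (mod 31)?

13 - 27 = -14 ≡ 17 (mod 31)
(17)^4 ≡ 7 (mod 31)
7 × 21 = 147 ≡ 23 (mod 31)
23 × 5 = 115 ≡ 22 (mod 31)

22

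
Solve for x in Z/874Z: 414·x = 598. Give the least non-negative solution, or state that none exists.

12

gcd(414, 874) = 46, and 46 | 598, so solutions exist.
Divide through by 46: 9·x ≡ 13 (mod 19).
9⁻¹ ≡ 17 (mod 19).
x ≡ 17·13 ≡ 12 (mod 19).
The smallest non-negative solution is x = 12.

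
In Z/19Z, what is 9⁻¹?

17

19 = 2*9 + 1
9 = 9*1 + 0
gcd(9, 19) = 1, so the inverse exists.
Back-substitute for 1:
1 = 1*19 − 2*9
So 9⁻¹ ≡ −2 ≡ 17 (mod 19).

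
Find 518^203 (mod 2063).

1924

Compute successive squares:
203 in binary is 11001011, i.e. 203 = 128 + 64 + 8 + 2 + 1.
518^1 ≡ 518 (mod 2063)
518^2 ≡ 518^2 = 268324 ≡ 134 (mod 2063)
518^4 ≡ 134^2 = 17956 ≡ 1452 (mod 2063)
518^8 ≡ 1452^2 = 2108304 ≡ 1981 (mod 2063)
518^16 ≡ 1981^2 = 3924361 ≡ 535 (mod 2063)
518^32 ≡ 535^2 = 286225 ≡ 1531 (mod 2063)
518^64 ≡ 1531^2 = 2343961 ≡ 393 (mod 2063)
518^128 ≡ 393^2 = 154449 ≡ 1787 (mod 2063)
518^203 = 518^128 · 518^64 · 518^8 · 518^2 · 518^1 ≡ 1787 · 393 · 1981 · 134 · 518 (mod 2063).
Accumulate the product:
1787 · 393 = 702291 ≡ 871
871 · 1981 = 1725451 ≡ 783
783 · 134 = 104922 ≡ 1772
1772 · 518 = 917896 ≡ 1924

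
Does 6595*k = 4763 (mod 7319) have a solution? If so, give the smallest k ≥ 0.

gcd(6595, 7319) = 1, so a unique solution mod 7319 exists.
6595⁻¹ ≡ 556 (mod 7319).
k ≡ 556*4763 ≡ 6069 (mod 7319).

6069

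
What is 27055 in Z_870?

85

27055 = 31×870 + 85, so 27055 ≡ 85 (mod 870).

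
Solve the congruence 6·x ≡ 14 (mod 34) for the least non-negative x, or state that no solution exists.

8

gcd(6, 34) = 2, and 2 | 14, so solutions exist.
Divide through by 2: 3·x ≡ 7 (mod 17).
3⁻¹ ≡ 6 (mod 17).
x ≡ 6·7 ≡ 8 (mod 17).
The smallest non-negative solution is x = 8.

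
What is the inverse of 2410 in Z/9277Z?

By the extended Euclidean algorithm:
9277 = 3×2410 + 2047
2410 = 1×2047 + 363
2047 = 5×363 + 232
363 = 1×232 + 131
232 = 1×131 + 101
131 = 1×101 + 30
101 = 3×30 + 11
30 = 2×11 + 8
11 = 1×8 + 3
8 = 2×3 + 2
3 = 1×2 + 1
2 = 2×1 + 0
gcd(2410, 9277) = 1, so the inverse exists.
Bézout: 1 = 883×9277 − 3399×2410.
So 2410⁻¹ ≡ −3399 ≡ 5878 (mod 9277).

5878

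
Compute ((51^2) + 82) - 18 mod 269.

244

(51)^2 ≡ 180 (mod 269)
180 + 82 = 262
262 - 18 = 244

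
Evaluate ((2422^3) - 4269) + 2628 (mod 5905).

5322

(2422)^3 ≡ 1058 (mod 5905)
1058 - 4269 = -3211 ≡ 2694 (mod 5905)
2694 + 2628 = 5322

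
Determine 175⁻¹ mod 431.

Run the extended Euclidean algorithm:
431 = 2·175 + 81
175 = 2·81 + 13
81 = 6·13 + 3
13 = 4·3 + 1
3 = 3·1 + 0
gcd(175, 431) = 1, so the inverse exists.
Bézout: 1 = −54·431 + 133·175.
So 175⁻¹ ≡ 133 (mod 431).

133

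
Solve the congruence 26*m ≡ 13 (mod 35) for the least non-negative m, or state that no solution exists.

gcd(26, 35) = 1, so a unique solution mod 35 exists.
26⁻¹ ≡ 31 (mod 35).
m ≡ 31*13 ≡ 18 (mod 35).

18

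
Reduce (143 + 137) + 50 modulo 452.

143 + 137 = 280
280 + 50 = 330

330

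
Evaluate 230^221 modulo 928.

192

By square-and-multiply:
230^1 ≡ 230 (mod 928)
230^2 ≡ 230^2 = 52900 ≡ 4 (mod 928)
230^4 ≡ 4^2 = 16 (mod 928)
230^8 ≡ 16^2 = 256 (mod 928)
230^16 ≡ 256^2 = 65536 ≡ 576 (mod 928)
230^32 ≡ 576^2 = 331776 ≡ 480 (mod 928)
230^64 ≡ 480^2 = 230400 ≡ 256 (mod 928)
230^128 ≡ 256^2 = 65536 ≡ 576 (mod 928)
230^221 = 230^128 · 230^64 · 230^16 · 230^8 · 230^4 · 230^1 ≡ 576 · 256 · 576 · 256 · 16 · 230 (mod 928).
Accumulate the product:
576 · 256 = 147456 ≡ 832
832 · 576 = 479232 ≡ 384
384 · 256 = 98304 ≡ 864
864 · 16 = 13824 ≡ 832
832 · 230 = 191360 ≡ 192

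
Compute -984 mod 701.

-984 = -2×701 + 418, so -984 ≡ 418 (mod 701).

418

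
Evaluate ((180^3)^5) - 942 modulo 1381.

243

(180)^3 ≡ 37 (mod 1381)
(37)^5 ≡ 1185 (mod 1381)
1185 - 942 = 243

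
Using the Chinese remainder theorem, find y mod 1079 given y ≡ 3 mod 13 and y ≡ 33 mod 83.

13⁻¹ mod 83: 13×32 ≡ 1 (mod 83), so 13⁻¹ ≡ 32.
y = 3 + 13×((33 − 3)×32 mod 83) = 3 + 13×47 = 614.

614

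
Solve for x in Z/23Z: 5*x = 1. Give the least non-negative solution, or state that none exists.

gcd(5, 23) = 1, so a unique solution mod 23 exists.
5⁻¹ ≡ 14 (mod 23).
x ≡ 14*1 ≡ 14 (mod 23).

14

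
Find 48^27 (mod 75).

72

48^1 ≡ 48 (mod 75)
48^2 ≡ 48^2 = 2304 ≡ 54 (mod 75)
48^4 ≡ 54^2 = 2916 ≡ 66 (mod 75)
48^8 ≡ 66^2 = 4356 ≡ 6 (mod 75)
48^16 ≡ 6^2 = 36 (mod 75)
48^27 = 48^16 · 48^8 · 48^2 · 48^1 ≡ 36 · 6 · 54 · 48 (mod 75).
Accumulate the product:
36 · 6 = 216 ≡ 66
66 · 54 = 3564 ≡ 39
39 · 48 = 1872 ≡ 72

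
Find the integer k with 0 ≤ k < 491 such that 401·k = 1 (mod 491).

60

Run the extended Euclidean algorithm:
491 = 1×401 + 90
401 = 4×90 + 41
90 = 2×41 + 8
41 = 5×8 + 1
8 = 8×1 + 0
gcd(401, 491) = 1, so the inverse exists.
Bézout: 1 = −49×491 + 60×401.
So 401⁻¹ ≡ 60 (mod 491).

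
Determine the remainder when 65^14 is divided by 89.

Compute successive squares:
14 in binary is 1110, i.e. 14 = 8 + 4 + 2.
65^1 ≡ 65 (mod 89)
65^2 ≡ 65^2 = 4225 ≡ 42 (mod 89)
65^4 ≡ 42^2 = 1764 ≡ 73 (mod 89)
65^8 ≡ 73^2 = 5329 ≡ 78 (mod 89)
65^14 = 65^8 × 65^4 × 65^2 ≡ 78 × 73 × 42 (mod 89).
Accumulate the product:
78 × 73 = 5694 ≡ 87
87 × 42 = 3654 ≡ 5

5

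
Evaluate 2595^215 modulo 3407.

By square-and-multiply:
215 in binary is 11010111, i.e. 215 = 128 + 64 + 16 + 4 + 2 + 1.
2595^1 ≡ 2595 (mod 3407)
2595^2 ≡ 2595^2 = 6734025 ≡ 1793 (mod 3407)
2595^4 ≡ 1793^2 = 3214849 ≡ 2048 (mod 3407)
2595^8 ≡ 2048^2 = 4194304 ≡ 287 (mod 3407)
2595^16 ≡ 287^2 = 82369 ≡ 601 (mod 3407)
2595^32 ≡ 601^2 = 361201 ≡ 59 (mod 3407)
2595^64 ≡ 59^2 = 3481 ≡ 74 (mod 3407)
2595^128 ≡ 74^2 = 5476 ≡ 2069 (mod 3407)
2595^215 = 2595^128 × 2595^64 × 2595^16 × 2595^4 × 2595^2 × 2595^1 ≡ 2069 × 74 × 601 × 2048 × 1793 × 2595 (mod 3407).
Accumulate the product:
2069 × 74 = 153106 ≡ 3198
3198 × 601 = 1921998 ≡ 450
450 × 2048 = 921600 ≡ 1710
1710 × 1793 = 3066030 ≡ 3137
3137 × 2595 = 8140515 ≡ 1192

1192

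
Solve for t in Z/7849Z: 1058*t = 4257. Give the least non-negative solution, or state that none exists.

6258

gcd(1058, 7849) = 1, so a unique solution mod 7849 exists.
1058⁻¹ ≡ 1506 (mod 7849).
t ≡ 1506*4257 ≡ 6258 (mod 7849).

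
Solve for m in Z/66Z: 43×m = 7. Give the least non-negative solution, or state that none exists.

gcd(43, 66) = 1, so a unique solution mod 66 exists.
43⁻¹ ≡ 43 (mod 66).
m ≡ 43×7 ≡ 37 (mod 66).

37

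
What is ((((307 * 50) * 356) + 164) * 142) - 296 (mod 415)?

142

307 * 50 = 15350 ≡ 410 (mod 415)
410 * 356 = 145960 ≡ 295 (mod 415)
295 + 164 = 459 ≡ 44 (mod 415)
44 * 142 = 6248 ≡ 23 (mod 415)
23 - 296 = -273 ≡ 142 (mod 415)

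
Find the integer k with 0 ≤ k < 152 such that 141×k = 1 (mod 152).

69

152 = 1×141 + 11
141 = 12×11 + 9
11 = 1×9 + 2
9 = 4×2 + 1
2 = 2×1 + 0
gcd(141, 152) = 1, so the inverse exists.
Back-substitute for 1:
1 = 1×9 − 4×2
  = −4×11 + 5×9
  = 5×141 − 64×11
  = −64×152 + 69×141
So 141⁻¹ ≡ 69 (mod 152).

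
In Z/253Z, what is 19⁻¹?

Apply the Euclidean algorithm and back-substitute:
253 = 13×19 + 6
19 = 3×6 + 1
6 = 6×1 + 0
gcd(19, 253) = 1, so the inverse exists.
Bézout: 1 = −3×253 + 40×19.
So 19⁻¹ ≡ 40 (mod 253).

40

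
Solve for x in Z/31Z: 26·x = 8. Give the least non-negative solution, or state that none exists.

gcd(26, 31) = 1, so a unique solution mod 31 exists.
26⁻¹ ≡ 6 (mod 31).
x ≡ 6·8 ≡ 17 (mod 31).

17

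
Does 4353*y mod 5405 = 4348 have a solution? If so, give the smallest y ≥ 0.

2051

gcd(4353, 5405) = 1, so a unique solution mod 5405 exists.
4353⁻¹ ≡ 1752 (mod 5405).
y ≡ 1752*4348 ≡ 2051 (mod 5405).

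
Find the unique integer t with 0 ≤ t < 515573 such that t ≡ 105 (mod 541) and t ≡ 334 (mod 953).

541⁻¹ mod 953: 541*724 ≡ 1 (mod 953), so 541⁻¹ ≡ 724.
t = 105 + 541*((334 − 105)*724 mod 953) = 105 + 541*927 = 501612.
Check: 501612 mod 541 = 105, 501612 mod 953 = 334. ✓

501612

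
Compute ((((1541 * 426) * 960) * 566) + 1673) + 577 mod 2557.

1541 * 426 = 656466 ≡ 1874 (mod 2557)
1874 * 960 = 1799040 ≡ 1469 (mod 2557)
1469 * 566 = 831454 ≡ 429 (mod 2557)
429 + 1673 = 2102
2102 + 577 = 2679 ≡ 122 (mod 2557)

122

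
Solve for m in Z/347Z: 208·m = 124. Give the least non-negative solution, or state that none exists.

gcd(208, 347) = 1, so a unique solution mod 347 exists.
208⁻¹ ≡ 342 (mod 347).
m ≡ 342·124 ≡ 74 (mod 347).

74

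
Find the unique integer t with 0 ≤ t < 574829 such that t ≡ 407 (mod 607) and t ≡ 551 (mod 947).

20438

607⁻¹ mod 947: 607×454 ≡ 1 (mod 947), so 607⁻¹ ≡ 454.
t = 407 + 607×((551 − 407)×454 mod 947) = 407 + 607×33 = 20438.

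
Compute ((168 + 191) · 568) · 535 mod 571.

515

168 + 191 = 359
359 · 568 = 203912 ≡ 65 (mod 571)
65 · 535 = 34775 ≡ 515 (mod 571)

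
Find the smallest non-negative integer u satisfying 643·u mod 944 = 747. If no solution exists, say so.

377

gcd(643, 944) = 1, so a unique solution mod 944 exists.
643⁻¹ ≡ 875 (mod 944).
u ≡ 875·747 ≡ 377 (mod 944).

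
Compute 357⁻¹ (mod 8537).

7987

8537 = 23*357 + 326
357 = 1*326 + 31
326 = 10*31 + 16
31 = 1*16 + 15
16 = 1*15 + 1
15 = 15*1 + 0
gcd(357, 8537) = 1, so the inverse exists.
Back-substitute for 1:
1 = 1*16 − 1*15
  = −1*31 + 2*16
  = 2*326 − 21*31
  = −21*357 + 23*326
  = 23*8537 − 550*357
So 357⁻¹ ≡ −550 ≡ 7987 (mod 8537).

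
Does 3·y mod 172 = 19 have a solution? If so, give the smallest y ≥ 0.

gcd(3, 172) = 1, so a unique solution mod 172 exists.
3⁻¹ ≡ 115 (mod 172).
y ≡ 115·19 ≡ 121 (mod 172).

121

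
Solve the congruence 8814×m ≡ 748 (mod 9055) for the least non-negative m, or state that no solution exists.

7812

gcd(8814, 9055) = 1, so a unique solution mod 9055 exists.
8814⁻¹ ≡ 4659 (mod 9055).
m ≡ 4659×748 ≡ 7812 (mod 9055).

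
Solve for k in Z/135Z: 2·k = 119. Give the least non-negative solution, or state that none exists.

gcd(2, 135) = 1, so a unique solution mod 135 exists.
2⁻¹ ≡ 68 (mod 135).
k ≡ 68·119 ≡ 127 (mod 135).

127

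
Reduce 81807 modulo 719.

560

81807 = 113×719 + 560, so 81807 ≡ 560 (mod 719).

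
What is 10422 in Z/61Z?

10422 = 170×61 + 52, so 10422 ≡ 52 (mod 61).

52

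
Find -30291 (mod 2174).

145

-30291 = -14*2174 + 145, so -30291 ≡ 145 (mod 2174).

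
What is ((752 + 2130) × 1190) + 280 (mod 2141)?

752 + 2130 = 2882 ≡ 741 (mod 2141)
741 × 1190 = 881790 ≡ 1839 (mod 2141)
1839 + 280 = 2119

2119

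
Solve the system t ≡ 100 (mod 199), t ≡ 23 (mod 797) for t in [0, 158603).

61392

199⁻¹ mod 797: 199·793 ≡ 1 (mod 797), so 199⁻¹ ≡ 793.
t = 100 + 199·((23 − 100)·793 mod 797) = 100 + 199·308 = 61392.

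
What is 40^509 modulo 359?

273

Compute successive squares:
509 in binary is 111111101, i.e. 509 = 256 + 128 + 64 + 32 + 16 + 8 + 4 + 1.
40^1 ≡ 40 (mod 359)
40^2 ≡ 40^2 = 1600 ≡ 164 (mod 359)
40^4 ≡ 164^2 = 26896 ≡ 330 (mod 359)
40^8 ≡ 330^2 = 108900 ≡ 123 (mod 359)
40^16 ≡ 123^2 = 15129 ≡ 51 (mod 359)
40^32 ≡ 51^2 = 2601 ≡ 88 (mod 359)
40^64 ≡ 88^2 = 7744 ≡ 205 (mod 359)
40^128 ≡ 205^2 = 42025 ≡ 22 (mod 359)
40^256 ≡ 22^2 = 484 ≡ 125 (mod 359)
40^509 = 40^256 × 40^128 × 40^64 × 40^32 × 40^16 × 40^8 × 40^4 × 40^1 ≡ 125 × 22 × 205 × 88 × 51 × 123 × 330 × 40 (mod 359).
Accumulate the product:
125 × 22 = 2750 ≡ 237
237 × 205 = 48585 ≡ 120
120 × 88 = 10560 ≡ 149
149 × 51 = 7599 ≡ 60
60 × 123 = 7380 ≡ 200
200 × 330 = 66000 ≡ 303
303 × 40 = 12120 ≡ 273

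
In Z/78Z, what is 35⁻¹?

Run the extended Euclidean algorithm:
78 = 2·35 + 8
35 = 4·8 + 3
8 = 2·3 + 2
3 = 1·2 + 1
2 = 2·1 + 0
gcd(35, 78) = 1, so the inverse exists.
Back-substitute for 1:
1 = 1·3 − 1·2
  = −1·8 + 3·3
  = 3·35 − 13·8
  = −13·78 + 29·35
So 35⁻¹ ≡ 29 (mod 78).

29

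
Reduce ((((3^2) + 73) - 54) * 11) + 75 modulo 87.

(3)^2 ≡ 9 (mod 87)
9 + 73 = 82
82 - 54 = 28
28 * 11 = 308 ≡ 47 (mod 87)
47 + 75 = 122 ≡ 35 (mod 87)

35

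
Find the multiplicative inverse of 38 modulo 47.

26

47 = 1×38 + 9
38 = 4×9 + 2
9 = 4×2 + 1
2 = 2×1 + 0
gcd(38, 47) = 1, so the inverse exists.
Back-substitute for 1:
1 = 1×9 − 4×2
  = −4×38 + 17×9
  = 17×47 − 21×38
So 38⁻¹ ≡ −21 ≡ 26 (mod 47).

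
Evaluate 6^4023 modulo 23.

Compute successive squares:
6^1 ≡ 6 (mod 23)
6^2 ≡ 6^2 = 36 ≡ 13 (mod 23)
6^4 ≡ 13^2 = 169 ≡ 8 (mod 23)
6^8 ≡ 8^2 = 64 ≡ 18 (mod 23)
6^16 ≡ 18^2 = 324 ≡ 2 (mod 23)
6^32 ≡ 2^2 = 4 (mod 23)
6^64 ≡ 4^2 = 16 (mod 23)
6^128 ≡ 16^2 = 256 ≡ 3 (mod 23)
6^256 ≡ 3^2 = 9 (mod 23)
6^512 ≡ 9^2 = 81 ≡ 12 (mod 23)
6^1024 ≡ 12^2 = 144 ≡ 6 (mod 23)
6^2048 ≡ 6^2 = 36 ≡ 13 (mod 23)
6^4023 = 6^2048 * 6^1024 * 6^512 * 6^256 * 6^128 * 6^32 * 6^16 * 6^4 * 6^2 * 6^1 ≡ 13 * 6 * 12 * 9 * 3 * 4 * 2 * 8 * 13 * 6 (mod 23).
Accumulate the product:
13 * 6 = 78 ≡ 9
9 * 12 = 108 ≡ 16
16 * 9 = 144 ≡ 6
6 * 3 = 18
18 * 4 = 72 ≡ 3
3 * 2 = 6
6 * 8 = 48 ≡ 2
2 * 13 = 26 ≡ 3
3 * 6 = 18

18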